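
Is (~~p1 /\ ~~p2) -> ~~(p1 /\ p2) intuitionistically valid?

This is the distribution of double negation over conjunction, which is intuitionistically derivable.
Assume ~~p1, ~~p2, and ~(p1 /\ p2). From p1 we'd get ~p2 (since p1 /\ p2 is refuted), contradicting ~~p2; so ~p1, contradicting ~~p1.

Yes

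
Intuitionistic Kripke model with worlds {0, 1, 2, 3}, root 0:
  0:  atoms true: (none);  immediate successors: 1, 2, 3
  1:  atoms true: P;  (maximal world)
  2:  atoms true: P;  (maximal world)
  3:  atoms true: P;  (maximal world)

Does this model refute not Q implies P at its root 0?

Yes

0 does not force not Q implies P: already at 0 itself, 0 forces not Q but 0 does not force P.
0 lacks atom P, so 0 does not force P.
So the root 0 does not force not Q implies P; the model is a countermodel.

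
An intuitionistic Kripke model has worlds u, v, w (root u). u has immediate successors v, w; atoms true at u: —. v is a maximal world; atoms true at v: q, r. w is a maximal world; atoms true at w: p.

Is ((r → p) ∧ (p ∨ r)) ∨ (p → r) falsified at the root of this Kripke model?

Yes

u ⊮ ((r → p) ∧ (p ∨ r)) ∨ (p → r): neither disjunct is forced at u.
u ⊮ (r → p) ∧ (p ∨ r) since u fails r → p.
So the root u does not force ((r → p) ∧ (p ∨ r)) ∨ (p → r); the model is a countermodel.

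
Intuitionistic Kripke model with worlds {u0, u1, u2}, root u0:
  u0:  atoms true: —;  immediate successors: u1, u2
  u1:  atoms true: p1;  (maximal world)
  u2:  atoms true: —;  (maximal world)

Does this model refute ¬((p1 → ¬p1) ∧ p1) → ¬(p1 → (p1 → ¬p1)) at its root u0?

Yes

u0 ⊮ ¬((p1 → ¬p1) ∧ p1) → ¬(p1 → (p1 → ¬p1)): already at u0 itself, u0 ⊩ ¬((p1 → ¬p1) ∧ p1) but u0 ⊮ ¬(p1 → (p1 → ¬p1)).
u0 ⊮ ¬(p1 → (p1 → ¬p1)) since u2 is accessible from u0 and u2 ⊩ p1 → (p1 → ¬p1).
u2 ⊩ p1 → (p1 → ¬p1) vacuously: no world accessible from u2 forces the antecedent p1.
So the root u0 does not force ¬((p1 → ¬p1) ∧ p1) → ¬(p1 → (p1 → ¬p1)); the model is a countermodel.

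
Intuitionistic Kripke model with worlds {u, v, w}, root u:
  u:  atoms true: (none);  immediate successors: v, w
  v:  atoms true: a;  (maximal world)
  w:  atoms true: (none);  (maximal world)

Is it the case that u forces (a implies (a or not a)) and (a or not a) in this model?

No

u does not force (a implies (a or not a)) and (a or not a) since u fails a or not a.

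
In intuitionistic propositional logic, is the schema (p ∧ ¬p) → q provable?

This is an instance of ex falso quodlibet, which is intuitionistically derivable.
No world can force both p and ¬p, so the antecedent p ∧ ¬p is never forced and the implication holds vacuously at every world.

Yes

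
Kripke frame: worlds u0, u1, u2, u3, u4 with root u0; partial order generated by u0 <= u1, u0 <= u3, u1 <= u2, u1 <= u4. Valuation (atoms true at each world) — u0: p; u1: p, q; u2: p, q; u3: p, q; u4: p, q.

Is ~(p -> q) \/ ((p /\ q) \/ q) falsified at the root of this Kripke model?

u0 ||-/- ~(p -> q) \/ ((p /\ q) \/ q): neither disjunct is forced at u0.
u0 ||-/- ~(p -> q) since u1 is accessible from u0 and u1 ||- p -> q.
u1 ||- p -> q: every world accessible from u1 that forces p (namely u1, u2, u4) also forces q.
So the root u0 does not force ~(p -> q) \/ ((p /\ q) \/ q); the model is a countermodel.

Yes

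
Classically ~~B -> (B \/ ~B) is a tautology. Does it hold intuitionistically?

This is a variant of double-negation elimination (deriving excluded middle from double negation), which is not intuitionistically valid.
A Kripke countermodel: worlds w0, w1; order generated by w0 <= w1; atoms true at each world — w0:{}; w1:{B}.
w0 ||-/- ~~B -> (B \/ ~B): already at w0 itself, w0 ||- ~~B but w0 ||-/- B \/ ~B.
w0 ||-/- B \/ ~B: neither disjunct is forced at w0.
w0 lacks atom B, so w0 ||-/- B.
So the root w0 does not force the formula.

No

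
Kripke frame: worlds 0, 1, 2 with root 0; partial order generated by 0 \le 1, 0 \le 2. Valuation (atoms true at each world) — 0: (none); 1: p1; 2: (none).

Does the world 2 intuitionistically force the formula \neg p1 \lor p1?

Yes

2 \Vdash \neg p1 \lor p1 via the disjunct \neg p1.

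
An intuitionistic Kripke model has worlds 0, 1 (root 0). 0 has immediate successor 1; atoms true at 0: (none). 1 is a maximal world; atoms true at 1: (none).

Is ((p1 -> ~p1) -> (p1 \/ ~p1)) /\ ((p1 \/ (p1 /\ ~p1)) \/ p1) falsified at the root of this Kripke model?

Yes

0 ||-/- ((p1 -> ~p1) -> (p1 \/ ~p1)) /\ ((p1 \/ (p1 /\ ~p1)) \/ p1) since 0 fails (p1 \/ (p1 /\ ~p1)) \/ p1.
So the root 0 does not force ((p1 -> ~p1) -> (p1 \/ ~p1)) /\ ((p1 \/ (p1 /\ ~p1)) \/ p1); the model is a countermodel.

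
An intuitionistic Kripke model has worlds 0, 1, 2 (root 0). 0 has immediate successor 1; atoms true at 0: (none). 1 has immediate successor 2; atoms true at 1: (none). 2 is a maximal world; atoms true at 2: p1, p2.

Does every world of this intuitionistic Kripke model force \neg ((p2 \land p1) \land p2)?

Not every world: 0 \nVdash \neg ((p2 \land p1) \land p2).
0 \nVdash \neg ((p2 \land p1) \land p2) since 2 is accessible from 0 and 2 \Vdash (p2 \land p1) \land p2.
2 \Vdash (p2 \land p1) \land p2 since 2 forces both conjuncts.

No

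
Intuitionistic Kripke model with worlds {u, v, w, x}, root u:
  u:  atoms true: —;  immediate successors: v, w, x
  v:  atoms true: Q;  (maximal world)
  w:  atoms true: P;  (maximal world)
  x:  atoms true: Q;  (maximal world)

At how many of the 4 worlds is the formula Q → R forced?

u: does not force it — u ⊮ Q → R: at the accessible world v, v ⊩ Q but v ⊮ R.
v: does not force it — v ⊮ Q → R: already at v itself, v ⊩ Q but v ⊮ R.
w: forces it.
x: does not force it — x ⊮ Q → R: already at x itself, x ⊩ Q but x ⊮ R.
Worlds forcing the formula: {w}.

1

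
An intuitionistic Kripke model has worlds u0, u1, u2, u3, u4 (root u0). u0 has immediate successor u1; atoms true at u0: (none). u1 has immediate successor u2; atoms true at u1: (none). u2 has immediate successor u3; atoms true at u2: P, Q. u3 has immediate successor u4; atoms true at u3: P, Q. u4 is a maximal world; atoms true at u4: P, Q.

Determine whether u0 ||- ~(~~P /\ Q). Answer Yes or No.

No

u0 ||-/- ~(~~P /\ Q) since u2 is accessible from u0 and u2 ||- ~~P /\ Q.
u2 ||- ~~P /\ Q since u2 forces both conjuncts.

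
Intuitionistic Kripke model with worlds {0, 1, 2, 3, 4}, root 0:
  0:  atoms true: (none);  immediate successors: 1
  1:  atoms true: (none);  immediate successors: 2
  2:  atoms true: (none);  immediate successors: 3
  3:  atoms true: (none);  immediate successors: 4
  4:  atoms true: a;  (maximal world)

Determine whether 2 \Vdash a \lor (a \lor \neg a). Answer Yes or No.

2 \nVdash a \lor (a \lor \neg a): neither disjunct is forced at 2.
2 lacks atom a, so 2 \nVdash a.

No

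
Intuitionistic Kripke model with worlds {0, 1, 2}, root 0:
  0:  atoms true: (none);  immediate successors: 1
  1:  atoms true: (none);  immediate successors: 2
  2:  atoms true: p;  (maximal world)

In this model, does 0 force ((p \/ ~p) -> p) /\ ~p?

0 ||-/- ((p \/ ~p) -> p) /\ ~p since 0 fails ~p.

No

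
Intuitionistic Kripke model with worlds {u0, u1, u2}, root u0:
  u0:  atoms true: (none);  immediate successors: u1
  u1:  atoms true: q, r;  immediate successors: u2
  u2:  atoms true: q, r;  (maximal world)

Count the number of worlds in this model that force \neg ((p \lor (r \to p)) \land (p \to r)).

3

u0: forces it.
u1: forces it.
u2: forces it.
Worlds forcing the formula: {u0, u1, u2}.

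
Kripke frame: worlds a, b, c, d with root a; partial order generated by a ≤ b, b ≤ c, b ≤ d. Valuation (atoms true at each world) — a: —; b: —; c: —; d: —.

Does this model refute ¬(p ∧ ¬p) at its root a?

No

a ⊩ ¬(p ∧ ¬p): no world accessible from a forces p ∧ ¬p.
So the root a forces ¬(p ∧ ¬p); the model is not a countermodel.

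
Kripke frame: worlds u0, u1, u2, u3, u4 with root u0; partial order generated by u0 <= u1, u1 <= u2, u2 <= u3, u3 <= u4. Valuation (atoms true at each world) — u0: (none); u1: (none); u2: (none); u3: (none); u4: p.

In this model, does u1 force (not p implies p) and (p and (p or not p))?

No

u1 does not force (not p implies p) and (p and (p or not p)) since u1 fails p and (p or not p).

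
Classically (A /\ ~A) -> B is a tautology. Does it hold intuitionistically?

Yes

This is an instance of ex falso quodlibet, which is intuitionistically derivable.
No world can force both A and ~A, so the antecedent A /\ ~A is never forced and the implication holds vacuously at every world.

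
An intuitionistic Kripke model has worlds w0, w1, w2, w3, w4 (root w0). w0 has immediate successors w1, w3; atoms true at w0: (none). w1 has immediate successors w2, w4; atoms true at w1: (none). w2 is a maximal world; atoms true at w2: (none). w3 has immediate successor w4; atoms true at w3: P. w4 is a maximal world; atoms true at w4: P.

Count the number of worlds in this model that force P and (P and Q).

w0: does not force it — w0 does not force P and (P and Q) since w0 fails P.
w1: does not force it — w1 does not force P and (P and Q) since w1 fails P.
w2: does not force it — w2 does not force P and (P and Q) since w2 fails P.
w3: does not force it.
w4: does not force it.
Worlds forcing the formula: { }.

0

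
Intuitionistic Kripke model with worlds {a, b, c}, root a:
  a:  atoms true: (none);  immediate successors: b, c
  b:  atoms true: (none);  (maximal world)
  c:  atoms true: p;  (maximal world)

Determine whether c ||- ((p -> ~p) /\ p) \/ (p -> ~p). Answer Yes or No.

c ||-/- ((p -> ~p) /\ p) \/ (p -> ~p): neither disjunct is forced at c.
c ||-/- (p -> ~p) /\ p since c fails p -> ~p.

No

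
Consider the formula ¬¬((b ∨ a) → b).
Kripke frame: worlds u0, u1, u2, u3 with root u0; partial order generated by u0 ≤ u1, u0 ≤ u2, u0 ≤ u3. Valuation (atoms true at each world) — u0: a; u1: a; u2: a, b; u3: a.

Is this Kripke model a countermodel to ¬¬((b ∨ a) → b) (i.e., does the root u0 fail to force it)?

u0 ⊮ ¬¬((b ∨ a) → b) since u1 is accessible from u0 and u1 ⊩ ¬((b ∨ a) → b).
u1 ⊩ ¬((b ∨ a) → b): no world accessible from u1 forces (b ∨ a) → b.
So the root u0 does not force ¬¬((b ∨ a) → b); the model is a countermodel.

Yes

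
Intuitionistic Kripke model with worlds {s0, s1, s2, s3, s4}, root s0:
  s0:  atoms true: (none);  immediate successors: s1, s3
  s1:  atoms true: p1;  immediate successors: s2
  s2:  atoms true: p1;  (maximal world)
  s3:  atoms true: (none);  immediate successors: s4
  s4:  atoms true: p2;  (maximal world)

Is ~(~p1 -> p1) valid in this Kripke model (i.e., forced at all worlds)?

Not every world: s0 ||-/- ~(~p1 -> p1).
s0 ||-/- ~(~p1 -> p1) since s1 is accessible from s0 and s1 ||- ~p1 -> p1.
s1 ||- ~p1 -> p1 vacuously: no world accessible from s1 forces the antecedent ~p1.

No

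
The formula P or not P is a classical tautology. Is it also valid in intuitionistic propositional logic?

This is the law of excluded middle, which is not intuitionistically valid.
A Kripke countermodel: worlds w0, w1; order generated by w0 <= w1; atoms true at each world — w0:{}; w1:{P}.
w0 does not force P or not P: neither disjunct is forced at w0.
w0 lacks atom P, so w0 does not force P.
So the root w0 does not force the formula.

No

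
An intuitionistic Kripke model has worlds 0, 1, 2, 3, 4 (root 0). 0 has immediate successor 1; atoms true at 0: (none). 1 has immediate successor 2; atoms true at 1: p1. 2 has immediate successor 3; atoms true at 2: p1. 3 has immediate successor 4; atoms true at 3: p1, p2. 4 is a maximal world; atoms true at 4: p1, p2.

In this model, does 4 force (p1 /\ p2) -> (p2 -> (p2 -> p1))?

4 ||- (p1 /\ p2) -> (p2 -> (p2 -> p1)): every world accessible from 4 that forces p1 /\ p2 (namely 4) also forces p2 -> (p2 -> p1).

Yes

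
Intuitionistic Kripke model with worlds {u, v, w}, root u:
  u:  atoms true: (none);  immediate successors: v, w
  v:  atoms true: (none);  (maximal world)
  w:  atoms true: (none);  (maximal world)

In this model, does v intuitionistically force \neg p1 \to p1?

No

v \nVdash \neg p1 \to p1: already at v itself, v \Vdash \neg p1 but v \nVdash p1.
v lacks atom p1, so v \nVdash p1.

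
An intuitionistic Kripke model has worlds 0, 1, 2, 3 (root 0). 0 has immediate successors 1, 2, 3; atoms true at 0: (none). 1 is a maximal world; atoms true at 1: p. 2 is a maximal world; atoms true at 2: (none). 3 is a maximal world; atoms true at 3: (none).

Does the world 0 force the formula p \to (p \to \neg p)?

0 \nVdash p \to (p \to \neg p): at the accessible world 1, 1 \Vdash p but 1 \nVdash p \to \neg p.
1 \nVdash p \to \neg p: already at 1 itself, 1 \Vdash p but 1 \nVdash \neg p.
1 \nVdash \neg p since 1 is accessible from 1 and 1 \Vdash p.

No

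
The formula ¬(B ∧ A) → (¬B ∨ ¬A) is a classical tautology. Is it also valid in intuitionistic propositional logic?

This is the constructively invalid direction of De Morgan's law for conjunction, which is not intuitionistically valid.
A Kripke countermodel: worlds u, v, w; order generated by u ≤ v, u ≤ w; atoms true at each world — u:{}; v:{B}; w:{A}.
u ⊮ ¬(B ∧ A) → (¬B ∨ ¬A): already at u itself, u ⊩ ¬(B ∧ A) but u ⊮ ¬B ∨ ¬A.
u ⊮ ¬B ∨ ¬A: neither disjunct is forced at u.
u ⊮ ¬B since v is accessible from u and v ⊩ B.
So the root u does not force the formula.

No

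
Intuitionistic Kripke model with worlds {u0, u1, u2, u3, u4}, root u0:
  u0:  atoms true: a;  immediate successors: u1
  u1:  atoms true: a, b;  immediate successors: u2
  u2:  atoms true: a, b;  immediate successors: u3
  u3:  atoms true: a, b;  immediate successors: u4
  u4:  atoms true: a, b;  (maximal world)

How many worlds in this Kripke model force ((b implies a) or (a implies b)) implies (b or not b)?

u0: does not force it — u0 does not force ((b implies a) or (a implies b)) implies (b or not b): already at u0 itself, u0 forces (b implies a) or (a implies b) but u0 does not force b or not b.
u1: forces it.
u2: forces it.
u3: forces it.
u4: forces it.
Worlds forcing the formula: {u1, u2, u3, u4}.

4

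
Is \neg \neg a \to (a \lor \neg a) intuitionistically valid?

This is a variant of double-negation elimination (deriving excluded middle from double negation), which is not intuitionistically valid.
A Kripke countermodel: worlds 0, 1; order generated by 0 \le 1; atoms true at each world — 0:{}; 1:{a}.
0 \nVdash \neg \neg a \to (a \lor \neg a): already at 0 itself, 0 \Vdash \neg \neg a but 0 \nVdash a \lor \neg a.
0 \nVdash a \lor \neg a: neither disjunct is forced at 0.
0 lacks atom a, so 0 \nVdash a.
So the root 0 does not force the formula.

No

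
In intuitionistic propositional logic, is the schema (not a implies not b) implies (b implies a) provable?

This is the converse of contraposition, which is not intuitionistically valid.
A Kripke countermodel: worlds u, v; order generated by u <= v; atoms true at each world — u:{b}; v:{a,b}.
u does not force (not a implies not b) implies (b implies a): already at u itself, u forces not a implies not b but u does not force b implies a.
u does not force b implies a: already at u itself, u forces b but u does not force a.
u lacks atom a, so u does not force a.
So the root u does not force the formula.

No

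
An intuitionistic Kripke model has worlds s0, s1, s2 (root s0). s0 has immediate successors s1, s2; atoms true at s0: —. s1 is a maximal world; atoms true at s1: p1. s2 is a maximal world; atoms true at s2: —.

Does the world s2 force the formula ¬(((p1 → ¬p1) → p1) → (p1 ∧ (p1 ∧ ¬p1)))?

s2 ⊮ ¬(((p1 → ¬p1) → p1) → (p1 ∧ (p1 ∧ ¬p1))) since s2 is accessible from s2 and s2 ⊩ ((p1 → ¬p1) → p1) → (p1 ∧ (p1 ∧ ¬p1)).
s2 ⊩ ((p1 → ¬p1) → p1) → (p1 ∧ (p1 ∧ ¬p1)) vacuously: no world accessible from s2 forces the antecedent (p1 → ¬p1) → p1.

No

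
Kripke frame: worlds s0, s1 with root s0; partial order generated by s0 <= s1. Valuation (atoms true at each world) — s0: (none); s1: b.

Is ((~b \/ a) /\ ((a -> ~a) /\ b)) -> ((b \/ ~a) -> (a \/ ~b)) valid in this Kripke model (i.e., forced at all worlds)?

s0 ||- ((~b \/ a) /\ ((a -> ~a) /\ b)) -> ((b \/ ~a) -> (a \/ ~b)) vacuously: no world accessible from s0 forces the antecedent (~b \/ a) /\ ((a -> ~a) /\ b).
Since the root s0 forces ((~b \/ a) /\ ((a -> ~a) /\ b)) -> ((b \/ ~a) -> (a \/ ~b)) and forcing is persistent (monotone upward), every world forces it.

Yes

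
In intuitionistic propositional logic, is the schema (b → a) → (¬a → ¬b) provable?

Yes

This is the forward direction of contraposition, which is intuitionistically derivable.
Assume b → a and ¬a. If b held then a would follow, contradicting ¬a; so ¬b.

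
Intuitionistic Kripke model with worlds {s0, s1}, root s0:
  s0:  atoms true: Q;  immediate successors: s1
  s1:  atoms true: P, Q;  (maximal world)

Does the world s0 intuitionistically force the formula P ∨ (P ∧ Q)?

No

s0 ⊮ P ∨ (P ∧ Q): neither disjunct is forced at s0.
s0 lacks atom P, so s0 ⊮ P.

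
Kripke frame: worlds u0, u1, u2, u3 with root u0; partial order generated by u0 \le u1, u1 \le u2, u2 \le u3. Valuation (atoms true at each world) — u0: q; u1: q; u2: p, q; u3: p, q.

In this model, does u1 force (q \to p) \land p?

u1 \nVdash (q \to p) \land p since u1 fails q \to p.

No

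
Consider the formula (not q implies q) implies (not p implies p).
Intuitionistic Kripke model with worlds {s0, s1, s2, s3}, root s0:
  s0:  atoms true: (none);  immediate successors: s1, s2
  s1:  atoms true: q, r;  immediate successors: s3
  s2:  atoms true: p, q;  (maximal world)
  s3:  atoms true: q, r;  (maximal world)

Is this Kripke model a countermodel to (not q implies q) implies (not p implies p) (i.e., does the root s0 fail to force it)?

Yes

s0 does not force (not q implies q) implies (not p implies p): already at s0 itself, s0 forces not q implies q but s0 does not force not p implies p.
s0 does not force not p implies p: at the accessible world s1, s1 forces not p but s1 does not force p.
s1 lacks atom p, so s1 does not force p.
So the root s0 does not force (not q implies q) implies (not p implies p); the model is a countermodel.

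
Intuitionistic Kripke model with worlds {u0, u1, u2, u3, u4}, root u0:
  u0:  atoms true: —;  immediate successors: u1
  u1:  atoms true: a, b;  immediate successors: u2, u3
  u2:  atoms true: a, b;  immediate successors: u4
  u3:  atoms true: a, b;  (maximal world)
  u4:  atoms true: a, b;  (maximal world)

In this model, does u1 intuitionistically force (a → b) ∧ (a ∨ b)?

Yes

u1 ⊩ (a → b) ∧ (a ∨ b) since u1 forces both conjuncts.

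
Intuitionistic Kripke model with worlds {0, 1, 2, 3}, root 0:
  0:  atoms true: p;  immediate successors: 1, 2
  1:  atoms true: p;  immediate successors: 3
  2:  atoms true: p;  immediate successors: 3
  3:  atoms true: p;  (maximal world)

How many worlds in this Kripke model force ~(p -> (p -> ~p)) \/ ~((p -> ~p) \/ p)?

0: forces it.
1: forces it.
2: forces it.
3: forces it.
Worlds forcing the formula: {0, 1, 2, 3}.

4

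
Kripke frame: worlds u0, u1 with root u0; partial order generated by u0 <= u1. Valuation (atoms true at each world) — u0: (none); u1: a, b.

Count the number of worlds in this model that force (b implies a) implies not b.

0

u0: does not force it — u0 does not force (b implies a) implies not b: already at u0 itself, u0 forces b implies a but u0 does not force not b.
u1: does not force it — u1 does not force (b implies a) implies not b: already at u1 itself, u1 forces b implies a but u1 does not force not b.
Worlds forcing the formula: { }.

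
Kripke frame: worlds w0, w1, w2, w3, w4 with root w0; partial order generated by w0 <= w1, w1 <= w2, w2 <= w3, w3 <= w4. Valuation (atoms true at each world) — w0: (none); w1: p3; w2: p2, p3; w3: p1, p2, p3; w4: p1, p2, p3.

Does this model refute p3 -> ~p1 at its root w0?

Yes

w0 ||-/- p3 -> ~p1: at the accessible world w1, w1 ||- p3 but w1 ||-/- ~p1.
w1 ||-/- ~p1 since w3 is accessible from w1 and w3 ||- p1.
So the root w0 does not force p3 -> ~p1; the model is a countermodel.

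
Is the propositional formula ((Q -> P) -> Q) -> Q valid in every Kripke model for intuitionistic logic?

This is Peirce's law, which is not intuitionistically valid.
A Kripke countermodel: worlds s0, s1; order generated by s0 <= s1; atoms true at each world — s0:{}; s1:{Q}.
s0 ||-/- ((Q -> P) -> Q) -> Q: already at s0 itself, s0 ||- (Q -> P) -> Q but s0 ||-/- Q.
s0 lacks atom Q, so s0 ||-/- Q.
So the root s0 does not force the formula.

No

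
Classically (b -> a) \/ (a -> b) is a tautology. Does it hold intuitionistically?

No

This is the Gödel–Dummett linearity axiom, which is not intuitionistically valid.
A Kripke countermodel: worlds 0, 1, 2; order generated by 0 <= 1, 0 <= 2; atoms true at each world — 0:{}; 1:{b}; 2:{a}.
0 ||-/- (b -> a) \/ (a -> b): neither disjunct is forced at 0.
0 ||-/- b -> a: at the accessible world 1, 1 ||- b but 1 ||-/- a.
1 lacks atom a, so 1 ||-/- a.
So the root 0 does not force the formula.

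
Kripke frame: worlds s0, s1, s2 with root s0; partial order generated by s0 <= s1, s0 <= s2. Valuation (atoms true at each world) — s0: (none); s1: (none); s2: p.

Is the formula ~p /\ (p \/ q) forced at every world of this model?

Not every world: s0 ||-/- ~p /\ (p \/ q).
s0 ||-/- ~p /\ (p \/ q) since s0 fails ~p.

No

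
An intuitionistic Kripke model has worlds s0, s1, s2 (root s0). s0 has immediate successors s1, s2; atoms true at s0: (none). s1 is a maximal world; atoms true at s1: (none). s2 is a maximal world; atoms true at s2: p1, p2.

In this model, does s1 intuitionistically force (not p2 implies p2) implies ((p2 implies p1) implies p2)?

s1 forces (not p2 implies p2) implies ((p2 implies p1) implies p2) vacuously: no world accessible from s1 forces the antecedent not p2 implies p2.

Yes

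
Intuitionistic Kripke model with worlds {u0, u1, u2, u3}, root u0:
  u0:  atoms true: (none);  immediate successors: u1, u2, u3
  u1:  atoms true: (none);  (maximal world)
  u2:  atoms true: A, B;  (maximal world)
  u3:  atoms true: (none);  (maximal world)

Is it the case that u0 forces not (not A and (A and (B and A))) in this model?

u0 forces not (not A and (A and (B and A))): no world accessible from u0 forces not A and (A and (B and A)).

Yes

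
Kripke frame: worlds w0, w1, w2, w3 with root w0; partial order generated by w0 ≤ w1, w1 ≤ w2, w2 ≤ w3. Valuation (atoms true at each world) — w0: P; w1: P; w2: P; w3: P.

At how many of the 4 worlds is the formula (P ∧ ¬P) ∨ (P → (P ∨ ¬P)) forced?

4

w0: forces it.
w1: forces it.
w2: forces it.
w3: forces it.
Worlds forcing the formula: {w0, w1, w2, w3}.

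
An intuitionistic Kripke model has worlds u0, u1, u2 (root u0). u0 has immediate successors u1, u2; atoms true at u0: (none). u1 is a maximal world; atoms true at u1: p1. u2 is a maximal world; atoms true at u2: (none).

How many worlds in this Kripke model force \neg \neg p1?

1

u0: does not force it — u0 \nVdash \neg \neg p1 since u2 is accessible from u0 and u2 \Vdash \neg p1.
u1: forces it.
u2: does not force it — u2 \nVdash \neg \neg p1 since u2 is accessible from u2 and u2 \Vdash \neg p1.
Worlds forcing the formula: {u1}.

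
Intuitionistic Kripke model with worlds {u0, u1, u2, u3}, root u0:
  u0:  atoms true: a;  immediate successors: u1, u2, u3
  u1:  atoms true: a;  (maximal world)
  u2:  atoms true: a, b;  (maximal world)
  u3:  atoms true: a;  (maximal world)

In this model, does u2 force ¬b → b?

u2 ⊩ ¬b → b vacuously: no world accessible from u2 forces the antecedent ¬b.

Yes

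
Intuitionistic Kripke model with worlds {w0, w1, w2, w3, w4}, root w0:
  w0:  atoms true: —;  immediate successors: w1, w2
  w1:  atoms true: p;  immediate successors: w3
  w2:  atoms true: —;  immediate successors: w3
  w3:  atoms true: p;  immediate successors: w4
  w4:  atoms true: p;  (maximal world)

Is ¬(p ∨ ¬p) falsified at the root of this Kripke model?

w0 ⊮ ¬(p ∨ ¬p) since w1 is accessible from w0 and w1 ⊩ p ∨ ¬p.
w1 ⊩ p ∨ ¬p via the disjunct p.
So the root w0 does not force ¬(p ∨ ¬p); the model is a countermodel.

Yes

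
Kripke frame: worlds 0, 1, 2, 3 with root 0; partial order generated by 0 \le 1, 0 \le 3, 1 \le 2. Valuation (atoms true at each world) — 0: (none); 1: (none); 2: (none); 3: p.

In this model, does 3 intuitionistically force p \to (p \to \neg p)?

No

3 \nVdash p \to (p \to \neg p): already at 3 itself, 3 \Vdash p but 3 \nVdash p \to \neg p.
3 \nVdash p \to \neg p: already at 3 itself, 3 \Vdash p but 3 \nVdash \neg p.
3 \nVdash \neg p since 3 is accessible from 3 and 3 \Vdash p.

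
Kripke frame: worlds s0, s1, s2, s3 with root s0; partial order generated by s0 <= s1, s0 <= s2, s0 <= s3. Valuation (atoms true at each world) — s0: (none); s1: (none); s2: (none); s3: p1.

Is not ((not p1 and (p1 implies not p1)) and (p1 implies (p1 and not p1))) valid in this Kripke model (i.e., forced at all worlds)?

No

Not every world: s0 does not force not ((not p1 and (p1 implies not p1)) and (p1 implies (p1 and not p1))).
s0 does not force not ((not p1 and (p1 implies not p1)) and (p1 implies (p1 and not p1))) since s1 is accessible from s0 and s1 forces (not p1 and (p1 implies not p1)) and (p1 implies (p1 and not p1)).
s1 forces (not p1 and (p1 implies not p1)) and (p1 implies (p1 and not p1)) since s1 forces both conjuncts.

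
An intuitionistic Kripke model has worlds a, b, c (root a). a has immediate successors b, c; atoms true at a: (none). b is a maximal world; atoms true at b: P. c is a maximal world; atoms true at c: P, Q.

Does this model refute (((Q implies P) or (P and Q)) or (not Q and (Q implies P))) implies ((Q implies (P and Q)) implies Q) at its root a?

Yes

a does not force (((Q implies P) or (P and Q)) or (not Q and (Q implies P))) implies ((Q implies (P and Q)) implies Q): already at a itself, a forces ((Q implies P) or (P and Q)) or (not Q and (Q implies P)) but a does not force (Q implies (P and Q)) implies Q.
a does not force (Q implies (P and Q)) implies Q: already at a itself, a forces Q implies (P and Q) but a does not force Q.
a lacks atom Q, so a does not force Q.
So the root a does not force (((Q implies P) or (P and Q)) or (not Q and (Q implies P))) implies ((Q implies (P and Q)) implies Q); the model is a countermodel.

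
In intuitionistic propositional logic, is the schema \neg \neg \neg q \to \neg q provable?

This is triple-negation reduction, which is intuitionistically derivable.
Assume \neg \neg \neg q and suppose q. Then \neg \neg q (double-negation introduction), contradicting \neg \neg \neg q. So \neg q.

Yes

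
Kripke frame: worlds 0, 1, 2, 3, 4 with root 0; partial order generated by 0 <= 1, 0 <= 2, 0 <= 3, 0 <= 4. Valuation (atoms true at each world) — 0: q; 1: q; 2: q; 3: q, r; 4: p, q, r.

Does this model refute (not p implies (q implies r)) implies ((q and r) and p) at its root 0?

Yes

0 does not force (not p implies (q implies r)) implies ((q and r) and p): at the accessible world 3, 3 forces not p implies (q implies r) but 3 does not force (q and r) and p.
3 does not force (q and r) and p since 3 fails p.
So the root 0 does not force (not p implies (q implies r)) implies ((q and r) and p); the model is a countermodel.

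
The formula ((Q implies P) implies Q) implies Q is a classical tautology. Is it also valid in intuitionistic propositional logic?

This is Peirce's law, which is not intuitionistically valid.
A Kripke countermodel: worlds w0, w1; order generated by w0 <= w1; atoms true at each world — w0:{}; w1:{Q}.
w0 does not force ((Q implies P) implies Q) implies Q: already at w0 itself, w0 forces (Q implies P) implies Q but w0 does not force Q.
w0 lacks atom Q, so w0 does not force Q.
So the root w0 does not force the formula.

No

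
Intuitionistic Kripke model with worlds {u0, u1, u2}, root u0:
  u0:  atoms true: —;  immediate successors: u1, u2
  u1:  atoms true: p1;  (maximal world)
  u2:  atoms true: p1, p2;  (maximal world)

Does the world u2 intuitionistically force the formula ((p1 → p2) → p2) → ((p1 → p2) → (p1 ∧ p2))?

Yes

u2 ⊩ ((p1 → p2) → p2) → ((p1 → p2) → (p1 ∧ p2)): every world accessible from u2 that forces (p1 → p2) → p2 (namely u2) also forces (p1 → p2) → (p1 ∧ p2).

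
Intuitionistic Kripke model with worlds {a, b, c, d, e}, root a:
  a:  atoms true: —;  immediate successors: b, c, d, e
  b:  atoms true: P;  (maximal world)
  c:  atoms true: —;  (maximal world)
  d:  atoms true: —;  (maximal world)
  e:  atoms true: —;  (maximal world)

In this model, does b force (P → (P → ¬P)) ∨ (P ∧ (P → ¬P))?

No

b ⊮ (P → (P → ¬P)) ∨ (P ∧ (P → ¬P)): neither disjunct is forced at b.
b ⊮ P → (P → ¬P): already at b itself, b ⊩ P but b ⊮ P → ¬P.
b ⊮ P → ¬P: already at b itself, b ⊩ P but b ⊮ ¬P.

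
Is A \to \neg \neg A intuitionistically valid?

This is double-negation introduction, which is intuitionistically derivable.
If a world forces A then every accessible world forces A (persistence), so none forces \neg A; hence \neg \neg A.

Yes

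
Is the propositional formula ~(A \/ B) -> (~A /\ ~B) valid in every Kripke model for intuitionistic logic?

Yes

This is a constructively valid De Morgan direction (negated disjunction to conjunction of negations), which is intuitionistically derivable.
From ~(A \/ B): if A held then A \/ B would, contradiction — so ~A; similarly ~B.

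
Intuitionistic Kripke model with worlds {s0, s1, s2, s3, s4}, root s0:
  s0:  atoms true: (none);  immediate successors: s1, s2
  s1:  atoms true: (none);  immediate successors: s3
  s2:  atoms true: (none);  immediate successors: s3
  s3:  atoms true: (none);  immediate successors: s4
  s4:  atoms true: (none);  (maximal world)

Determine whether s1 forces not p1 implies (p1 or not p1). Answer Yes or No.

s1 forces not p1 implies (p1 or not p1): every world accessible from s1 that forces not p1 (namely s1, s3, s4) also forces p1 or not p1.

Yes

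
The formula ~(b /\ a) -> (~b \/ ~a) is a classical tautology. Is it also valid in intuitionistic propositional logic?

This is the constructively invalid direction of De Morgan's law for conjunction, which is not intuitionistically valid.
A Kripke countermodel: worlds u0, u1, u2; order generated by u0 <= u1, u0 <= u2; atoms true at each world — u0:{}; u1:{b}; u2:{a}.
u0 ||-/- ~(b /\ a) -> (~b \/ ~a): already at u0 itself, u0 ||- ~(b /\ a) but u0 ||-/- ~b \/ ~a.
u0 ||-/- ~b \/ ~a: neither disjunct is forced at u0.
u0 ||-/- ~b since u1 is accessible from u0 and u1 ||- b.
So the root u0 does not force the formula.

No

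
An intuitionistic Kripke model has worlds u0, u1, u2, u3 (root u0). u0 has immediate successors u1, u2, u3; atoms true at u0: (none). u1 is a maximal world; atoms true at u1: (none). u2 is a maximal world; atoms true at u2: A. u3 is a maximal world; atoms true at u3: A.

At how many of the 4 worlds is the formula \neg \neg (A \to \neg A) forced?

u0: does not force it — u0 \nVdash \neg \neg (A \to \neg A) since u2 is accessible from u0 and u2 \Vdash \neg (A \to \neg A).
u1: forces it.
u2: does not force it — u2 \nVdash \neg \neg (A \to \neg A) since u2 is accessible from u2 and u2 \Vdash \neg (A \to \neg A).
u3: does not force it — u3 \nVdash \neg \neg (A \to \neg A) since u3 is accessible from u3 and u3 \Vdash \neg (A \to \neg A).
Worlds forcing the formula: {u1}.

1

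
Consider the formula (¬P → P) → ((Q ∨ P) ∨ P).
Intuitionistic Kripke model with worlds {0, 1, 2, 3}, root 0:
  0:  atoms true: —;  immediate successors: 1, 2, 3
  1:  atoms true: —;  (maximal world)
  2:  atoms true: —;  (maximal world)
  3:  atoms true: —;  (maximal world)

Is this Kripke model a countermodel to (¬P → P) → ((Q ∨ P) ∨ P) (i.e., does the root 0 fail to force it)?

No

0 ⊩ (¬P → P) → ((Q ∨ P) ∨ P) vacuously: no world accessible from 0 forces the antecedent ¬P → P.
So the root 0 forces (¬P → P) → ((Q ∨ P) ∨ P); the model is not a countermodel.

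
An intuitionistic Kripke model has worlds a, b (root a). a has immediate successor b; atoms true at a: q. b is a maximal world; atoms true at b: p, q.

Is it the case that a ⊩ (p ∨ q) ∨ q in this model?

a ⊩ (p ∨ q) ∨ q via the disjunct p ∨ q.

Yes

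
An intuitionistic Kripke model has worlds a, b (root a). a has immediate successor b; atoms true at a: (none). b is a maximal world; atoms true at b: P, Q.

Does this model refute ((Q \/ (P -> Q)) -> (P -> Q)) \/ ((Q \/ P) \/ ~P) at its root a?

a ||- ((Q \/ (P -> Q)) -> (P -> Q)) \/ ((Q \/ P) \/ ~P) via the disjunct (Q \/ (P -> Q)) -> (P -> Q).
So the root a forces ((Q \/ (P -> Q)) -> (P -> Q)) \/ ((Q \/ P) \/ ~P); the model is not a countermodel.

No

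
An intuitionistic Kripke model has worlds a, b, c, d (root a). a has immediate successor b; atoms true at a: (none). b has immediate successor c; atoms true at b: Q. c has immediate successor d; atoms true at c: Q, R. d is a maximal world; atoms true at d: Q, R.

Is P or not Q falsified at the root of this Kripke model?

a does not force P or not Q: neither disjunct is forced at a.
a lacks atom P, so a does not force P.
So the root a does not force P or not Q; the model is a countermodel.

Yes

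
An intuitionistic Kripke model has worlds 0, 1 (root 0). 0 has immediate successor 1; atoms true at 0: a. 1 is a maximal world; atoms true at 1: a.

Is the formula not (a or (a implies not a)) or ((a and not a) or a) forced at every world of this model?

0 forces not (a or (a implies not a)) or ((a and not a) or a) via the disjunct (a and not a) or a.
Since the root 0 forces not (a or (a implies not a)) or ((a and not a) or a) and forcing is persistent (monotone upward), every world forces it.

Yes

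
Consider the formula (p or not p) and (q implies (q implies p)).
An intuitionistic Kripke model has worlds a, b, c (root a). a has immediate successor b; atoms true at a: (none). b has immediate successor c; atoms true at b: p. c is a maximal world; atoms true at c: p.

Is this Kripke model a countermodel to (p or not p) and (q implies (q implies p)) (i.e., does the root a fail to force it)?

a does not force (p or not p) and (q implies (q implies p)) since a fails p or not p.
So the root a does not force (p or not p) and (q implies (q implies p)); the model is a countermodel.

Yes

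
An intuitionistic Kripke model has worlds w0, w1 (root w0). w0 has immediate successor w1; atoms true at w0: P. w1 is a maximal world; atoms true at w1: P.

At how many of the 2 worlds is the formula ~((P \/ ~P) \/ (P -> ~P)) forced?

w0: does not force it — w0 ||-/- ~((P \/ ~P) \/ (P -> ~P)) since w0 is accessible from w0 and w0 ||- (P \/ ~P) \/ (P -> ~P).
w1: does not force it.
Worlds forcing the formula: { }.

0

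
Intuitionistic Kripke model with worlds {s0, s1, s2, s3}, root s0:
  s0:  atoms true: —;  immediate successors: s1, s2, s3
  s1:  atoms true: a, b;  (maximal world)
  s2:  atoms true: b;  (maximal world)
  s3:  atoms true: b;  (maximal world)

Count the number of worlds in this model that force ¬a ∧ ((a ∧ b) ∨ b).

s0: does not force it — s0 ⊮ ¬a ∧ ((a ∧ b) ∨ b) since s0 fails ¬a.
s1: does not force it — s1 ⊮ ¬a ∧ ((a ∧ b) ∨ b) since s1 fails ¬a.
s2: forces it.
s3: forces it.
Worlds forcing the formula: {s2, s3}.

2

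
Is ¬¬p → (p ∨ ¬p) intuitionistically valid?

No

This is a variant of double-negation elimination (deriving excluded middle from double negation), which is not intuitionistically valid.
A Kripke countermodel: worlds u, v; order generated by u ≤ v; atoms true at each world — u:{}; v:{p}.
u ⊮ ¬¬p → (p ∨ ¬p): already at u itself, u ⊩ ¬¬p but u ⊮ p ∨ ¬p.
u ⊮ p ∨ ¬p: neither disjunct is forced at u.
u lacks atom p, so u ⊮ p.
So the root u does not force the formula.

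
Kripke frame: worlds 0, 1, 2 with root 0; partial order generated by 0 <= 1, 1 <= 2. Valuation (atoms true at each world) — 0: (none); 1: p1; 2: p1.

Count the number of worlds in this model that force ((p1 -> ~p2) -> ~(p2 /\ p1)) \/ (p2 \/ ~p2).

0: forces it.
1: forces it.
2: forces it.
Worlds forcing the formula: {0, 1, 2}.

3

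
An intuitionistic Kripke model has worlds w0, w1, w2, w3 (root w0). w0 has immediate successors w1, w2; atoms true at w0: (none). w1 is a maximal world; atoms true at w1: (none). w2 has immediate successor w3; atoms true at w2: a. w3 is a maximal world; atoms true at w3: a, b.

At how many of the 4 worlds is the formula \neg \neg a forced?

2

w0: does not force it — w0 \nVdash \neg \neg a since w1 is accessible from w0 and w1 \Vdash \neg a.
w1: does not force it.
w2: forces it.
w3: forces it.
Worlds forcing the formula: {w2, w3}.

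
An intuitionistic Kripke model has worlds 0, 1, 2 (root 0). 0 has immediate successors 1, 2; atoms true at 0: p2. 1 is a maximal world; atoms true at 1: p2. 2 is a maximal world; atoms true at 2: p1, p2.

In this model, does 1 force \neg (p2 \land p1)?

1 \Vdash \neg (p2 \land p1): no world accessible from 1 forces p2 \land p1.

Yes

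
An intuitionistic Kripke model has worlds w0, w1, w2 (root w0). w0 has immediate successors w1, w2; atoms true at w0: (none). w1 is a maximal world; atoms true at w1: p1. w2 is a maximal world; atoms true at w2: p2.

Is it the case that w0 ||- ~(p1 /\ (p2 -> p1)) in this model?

w0 ||-/- ~(p1 /\ (p2 -> p1)) since w1 is accessible from w0 and w1 ||- p1 /\ (p2 -> p1).
w1 ||- p1 /\ (p2 -> p1) since w1 forces both conjuncts.

No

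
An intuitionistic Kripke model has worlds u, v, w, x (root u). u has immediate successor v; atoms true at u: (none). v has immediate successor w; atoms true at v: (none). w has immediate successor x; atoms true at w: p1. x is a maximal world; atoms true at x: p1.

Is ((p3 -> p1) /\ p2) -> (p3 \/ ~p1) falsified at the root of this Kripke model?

No

u ||- ((p3 -> p1) /\ p2) -> (p3 \/ ~p1) vacuously: no world accessible from u forces the antecedent (p3 -> p1) /\ p2.
So the root u forces ((p3 -> p1) /\ p2) -> (p3 \/ ~p1); the model is not a countermodel.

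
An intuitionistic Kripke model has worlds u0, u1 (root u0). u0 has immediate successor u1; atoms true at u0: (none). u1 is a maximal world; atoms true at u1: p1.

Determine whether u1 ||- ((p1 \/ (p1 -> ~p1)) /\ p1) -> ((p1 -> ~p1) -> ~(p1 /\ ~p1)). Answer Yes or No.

u1 ||- ((p1 \/ (p1 -> ~p1)) /\ p1) -> ((p1 -> ~p1) -> ~(p1 /\ ~p1)): every world accessible from u1 that forces (p1 \/ (p1 -> ~p1)) /\ p1 (namely u1) also forces (p1 -> ~p1) -> ~(p1 /\ ~p1).

Yes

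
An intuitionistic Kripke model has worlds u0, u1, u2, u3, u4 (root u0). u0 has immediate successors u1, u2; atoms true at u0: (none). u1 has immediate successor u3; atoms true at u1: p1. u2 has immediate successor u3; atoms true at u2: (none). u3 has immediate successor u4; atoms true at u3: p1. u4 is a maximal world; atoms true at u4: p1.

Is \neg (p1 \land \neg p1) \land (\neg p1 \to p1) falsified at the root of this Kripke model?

No

u0 \Vdash \neg (p1 \land \neg p1) \land (\neg p1 \to p1) since u0 forces both conjuncts.
So the root u0 forces \neg (p1 \land \neg p1) \land (\neg p1 \to p1); the model is not a countermodel.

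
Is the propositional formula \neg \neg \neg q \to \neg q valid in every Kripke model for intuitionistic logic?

This is triple-negation reduction, which is intuitionistically derivable.
Assume \neg \neg \neg q and suppose q. Then \neg \neg q (double-negation introduction), contradicting \neg \neg \neg q. So \neg q.

Yes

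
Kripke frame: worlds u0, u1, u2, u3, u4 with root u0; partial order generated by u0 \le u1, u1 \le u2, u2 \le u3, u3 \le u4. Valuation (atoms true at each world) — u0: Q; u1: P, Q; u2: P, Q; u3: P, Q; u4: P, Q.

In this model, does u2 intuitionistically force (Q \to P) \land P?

Yes

u2 \Vdash (Q \to P) \land P since u2 forces both conjuncts.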